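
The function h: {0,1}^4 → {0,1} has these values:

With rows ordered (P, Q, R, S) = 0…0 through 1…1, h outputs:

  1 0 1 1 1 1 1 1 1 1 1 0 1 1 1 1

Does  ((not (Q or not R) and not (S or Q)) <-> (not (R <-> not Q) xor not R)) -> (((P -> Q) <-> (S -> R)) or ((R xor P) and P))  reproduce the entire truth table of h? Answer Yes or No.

Yes

Check the formula against h row by row:
  P=0, Q=0, R=0, S=0: formula gives 1, h = 1 ✓
  P=0, Q=0, R=0, S=1: formula gives 0, h = 0 ✓
  P=0, Q=0, R=1, S=0: formula gives 1, h = 1 ✓
  P=0, Q=0, R=1, S=1: formula gives 1, h = 1 ✓
  … (the remaining 12 rows also agree.)
No disagreement on any input; they are logically equivalent.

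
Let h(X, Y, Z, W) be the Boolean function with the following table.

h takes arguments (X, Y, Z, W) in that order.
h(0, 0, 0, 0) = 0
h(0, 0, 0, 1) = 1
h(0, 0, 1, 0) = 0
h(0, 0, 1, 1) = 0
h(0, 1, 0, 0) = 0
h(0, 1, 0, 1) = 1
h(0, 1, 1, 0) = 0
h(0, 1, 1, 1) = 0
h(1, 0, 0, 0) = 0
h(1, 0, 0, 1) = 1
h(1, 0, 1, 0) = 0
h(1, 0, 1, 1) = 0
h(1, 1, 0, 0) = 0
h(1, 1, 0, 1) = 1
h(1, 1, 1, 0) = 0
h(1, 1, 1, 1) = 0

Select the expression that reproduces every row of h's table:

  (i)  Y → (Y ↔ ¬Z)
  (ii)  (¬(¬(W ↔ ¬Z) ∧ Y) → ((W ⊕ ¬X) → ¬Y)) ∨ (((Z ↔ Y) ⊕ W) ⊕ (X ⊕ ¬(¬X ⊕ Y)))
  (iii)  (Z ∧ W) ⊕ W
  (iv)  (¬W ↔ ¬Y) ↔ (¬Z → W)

(i) fails at (0,0,0,0): the formula yields 1, h is 0.
(ii) fails at (0,0,0,0): the formula yields 1, h is 0.
(iv) fails at (0,0,0,1): the formula yields 0, h is 1.
Only (iii) survives; checking it on all 16 rows confirms it matches h.

iii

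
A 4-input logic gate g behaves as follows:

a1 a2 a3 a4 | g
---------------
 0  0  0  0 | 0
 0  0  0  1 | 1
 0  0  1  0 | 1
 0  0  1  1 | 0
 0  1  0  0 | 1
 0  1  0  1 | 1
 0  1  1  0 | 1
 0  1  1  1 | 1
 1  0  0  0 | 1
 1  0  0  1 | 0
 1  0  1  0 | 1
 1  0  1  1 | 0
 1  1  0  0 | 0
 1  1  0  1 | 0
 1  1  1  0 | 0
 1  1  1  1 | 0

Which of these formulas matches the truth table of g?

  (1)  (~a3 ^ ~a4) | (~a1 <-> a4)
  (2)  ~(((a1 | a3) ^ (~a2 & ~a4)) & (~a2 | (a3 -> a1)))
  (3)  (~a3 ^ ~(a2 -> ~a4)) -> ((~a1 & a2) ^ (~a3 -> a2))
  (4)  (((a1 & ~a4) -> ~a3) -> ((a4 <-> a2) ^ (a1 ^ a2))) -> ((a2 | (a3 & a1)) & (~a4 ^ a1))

2

(1): at (0,0,1,1) it gives 1, but g = 0 — eliminated.
(3): at (0,0,0,1) it gives 0, but g = 1 — eliminated.
(4): at (0,0,1,0) it gives 0, but g = 1 — eliminated.
(2) is the remaining candidate, and it agrees with g on all 16 inputs.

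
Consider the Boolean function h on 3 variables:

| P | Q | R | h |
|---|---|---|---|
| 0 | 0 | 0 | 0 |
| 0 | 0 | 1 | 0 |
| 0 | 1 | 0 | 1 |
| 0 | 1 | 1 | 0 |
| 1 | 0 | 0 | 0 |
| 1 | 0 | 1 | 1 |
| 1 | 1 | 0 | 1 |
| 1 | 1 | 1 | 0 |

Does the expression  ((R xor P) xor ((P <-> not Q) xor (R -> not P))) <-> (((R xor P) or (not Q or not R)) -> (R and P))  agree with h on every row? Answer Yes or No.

Check the formula against h row by row:
  P=0, Q=0, R=0: formula gives 0, h = 0 ✓
  P=0, Q=0, R=1: formula gives 1, but h = 0 ✗
A single disagreement suffices: at (0,0,1) they differ, so the formula does not compute h.

No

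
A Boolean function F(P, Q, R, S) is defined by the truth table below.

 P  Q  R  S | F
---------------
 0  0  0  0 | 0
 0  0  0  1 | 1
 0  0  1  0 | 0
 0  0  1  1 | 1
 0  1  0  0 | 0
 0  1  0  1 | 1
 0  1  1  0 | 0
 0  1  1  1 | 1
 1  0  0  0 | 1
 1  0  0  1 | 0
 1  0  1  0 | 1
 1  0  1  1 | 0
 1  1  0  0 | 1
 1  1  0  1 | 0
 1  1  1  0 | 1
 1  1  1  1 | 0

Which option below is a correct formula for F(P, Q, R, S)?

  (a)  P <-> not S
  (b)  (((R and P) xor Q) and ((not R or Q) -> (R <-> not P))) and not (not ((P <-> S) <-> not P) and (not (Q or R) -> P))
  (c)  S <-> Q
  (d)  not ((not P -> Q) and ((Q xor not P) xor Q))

a

(b) disagrees with F on (0,0,0,1) (formula → 0, table → 1); rule it out.
(c) disagrees with F on (0,0,0,0) (formula → 1, table → 0); rule it out.
(d) disagrees with F on (0,0,0,0) (formula → 1, table → 0); rule it out.
That leaves (a). Evaluating it on every row reproduces the table of F exactly.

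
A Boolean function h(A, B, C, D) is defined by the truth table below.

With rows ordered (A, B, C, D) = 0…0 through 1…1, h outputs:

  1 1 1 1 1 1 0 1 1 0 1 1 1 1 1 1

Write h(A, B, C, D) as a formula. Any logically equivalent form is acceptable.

There are just 2 zero rows: (0,1,1,0), (1,0,0,1). Their minterms are ¬A·B·C·¬D, A·¬B·¬C·D; the OR of those covers precisely the 0-outputs, and negating it yields h.

h(A, B, C, D) = ¬((((¬A ∧ B) ∧ C) ∧ ¬D) ∨ (((A ∧ ¬B) ∧ ¬C) ∧ D))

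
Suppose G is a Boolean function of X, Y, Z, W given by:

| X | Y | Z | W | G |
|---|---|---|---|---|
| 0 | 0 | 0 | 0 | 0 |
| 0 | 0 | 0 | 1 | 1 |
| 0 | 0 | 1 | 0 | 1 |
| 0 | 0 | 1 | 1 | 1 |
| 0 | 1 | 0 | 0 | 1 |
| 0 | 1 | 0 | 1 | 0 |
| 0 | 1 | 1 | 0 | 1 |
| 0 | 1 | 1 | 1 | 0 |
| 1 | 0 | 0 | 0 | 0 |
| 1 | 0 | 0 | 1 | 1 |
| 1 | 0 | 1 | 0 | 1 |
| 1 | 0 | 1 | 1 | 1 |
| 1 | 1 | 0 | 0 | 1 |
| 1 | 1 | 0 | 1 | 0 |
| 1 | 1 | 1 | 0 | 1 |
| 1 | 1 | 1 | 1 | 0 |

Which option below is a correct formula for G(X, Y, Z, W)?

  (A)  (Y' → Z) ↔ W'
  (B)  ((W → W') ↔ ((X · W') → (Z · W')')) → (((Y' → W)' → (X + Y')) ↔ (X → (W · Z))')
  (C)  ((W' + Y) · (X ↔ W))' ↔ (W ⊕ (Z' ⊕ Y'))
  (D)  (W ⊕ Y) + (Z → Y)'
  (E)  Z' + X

(A) disagrees with G on (0,0,1,1) (formula → 0, table → 1); rule it out.
(B) disagrees with G on (0,0,1,0) (formula → 0, table → 1); rule it out.
(C) disagrees with G on (0,0,0,0) (formula → 1, table → 0); rule it out.
(E) disagrees with G on (0,0,0,0) (formula → 1, table → 0); rule it out.
That leaves (D). Evaluating it on every row reproduces the table of G exactly.

D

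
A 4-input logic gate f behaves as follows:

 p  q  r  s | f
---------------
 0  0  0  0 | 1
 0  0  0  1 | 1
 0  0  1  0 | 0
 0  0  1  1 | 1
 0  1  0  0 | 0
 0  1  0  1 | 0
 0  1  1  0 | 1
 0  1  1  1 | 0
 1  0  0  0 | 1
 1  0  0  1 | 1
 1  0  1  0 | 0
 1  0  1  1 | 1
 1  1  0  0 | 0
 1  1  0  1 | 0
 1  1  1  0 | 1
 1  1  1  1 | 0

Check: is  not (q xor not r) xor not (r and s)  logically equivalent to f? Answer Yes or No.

Check the formula against f row by row:
  p=0, q=0, r=0, s=0: formula gives 1, f = 1 ✓
  p=0, q=0, r=0, s=1: formula gives 1, f = 1 ✓
  p=0, q=0, r=1, s=0: formula gives 0, f = 0 ✓
  p=0, q=0, r=1, s=1: formula gives 1, f = 1 ✓
  …and likewise for the remaining 12 rows.
All 16 rows match — the expression computes f exactly.

Yes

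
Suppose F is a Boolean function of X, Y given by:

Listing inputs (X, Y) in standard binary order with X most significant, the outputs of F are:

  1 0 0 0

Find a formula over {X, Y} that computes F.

The output is 1 only when every input is 0 — NOR of all inputs.

F(X, Y) = not (X or Y)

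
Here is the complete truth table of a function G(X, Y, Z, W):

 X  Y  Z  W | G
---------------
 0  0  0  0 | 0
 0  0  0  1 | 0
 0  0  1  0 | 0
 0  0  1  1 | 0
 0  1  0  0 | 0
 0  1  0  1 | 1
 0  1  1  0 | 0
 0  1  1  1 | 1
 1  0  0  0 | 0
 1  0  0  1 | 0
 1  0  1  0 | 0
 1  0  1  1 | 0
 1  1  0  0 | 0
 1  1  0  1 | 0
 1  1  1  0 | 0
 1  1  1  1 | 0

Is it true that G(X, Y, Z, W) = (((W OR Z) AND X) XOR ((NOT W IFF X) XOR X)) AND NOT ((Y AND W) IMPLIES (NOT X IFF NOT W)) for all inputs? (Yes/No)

Yes

Check the formula against G row by row:
  X=0, Y=0, Z=0, W=0: formula gives 0, G = 0 ✓
  X=0, Y=0, Z=0, W=1: formula gives 0, G = 0 ✓
  X=0, Y=0, Z=1, W=0: formula gives 0, G = 0 ✓
  X=0, Y=0, Z=1, W=1: formula gives 0, G = 0 ✓
  …and likewise for the remaining 12 rows.
Every row agrees, so the formula is equivalent.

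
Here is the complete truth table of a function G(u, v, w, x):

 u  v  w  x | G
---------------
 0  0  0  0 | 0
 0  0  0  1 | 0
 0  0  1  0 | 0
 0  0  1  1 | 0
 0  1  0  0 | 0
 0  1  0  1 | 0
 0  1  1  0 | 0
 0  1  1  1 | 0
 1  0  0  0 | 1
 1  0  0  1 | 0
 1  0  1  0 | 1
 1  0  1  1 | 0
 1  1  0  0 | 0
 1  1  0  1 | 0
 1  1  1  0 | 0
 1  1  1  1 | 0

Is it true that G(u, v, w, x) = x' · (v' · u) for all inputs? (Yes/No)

Yes

Test each input against both G and the formula:
  u=0, v=0, w=0, x=0: formula gives 0, G = 0 ✓
  u=0, v=0, w=0, x=1: formula gives 0, G = 0 ✓
  u=0, v=0, w=1, x=0: formula gives 0, G = 0 ✓
  u=0, v=0, w=1, x=1: formula gives 0, G = 0 ✓
  …and likewise for the remaining 12 rows.
Every row agrees, so the formula is equivalent.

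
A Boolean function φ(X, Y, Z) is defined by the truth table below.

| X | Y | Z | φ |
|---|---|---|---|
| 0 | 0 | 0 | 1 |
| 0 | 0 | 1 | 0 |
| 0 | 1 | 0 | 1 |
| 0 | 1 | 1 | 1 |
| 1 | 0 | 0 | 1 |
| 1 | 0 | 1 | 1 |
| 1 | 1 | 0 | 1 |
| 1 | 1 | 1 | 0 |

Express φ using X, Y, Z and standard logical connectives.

There are just 2 zero rows: (0,0,1), (1,1,1). Their minterms are ¬X·¬Y·Z, X·Y·Z; the OR of those covers precisely the 0-outputs, and negating it yields φ.

φ(X, Y, Z) = ~(((~X & ~Y) & Z) | ((X & Y) & Z))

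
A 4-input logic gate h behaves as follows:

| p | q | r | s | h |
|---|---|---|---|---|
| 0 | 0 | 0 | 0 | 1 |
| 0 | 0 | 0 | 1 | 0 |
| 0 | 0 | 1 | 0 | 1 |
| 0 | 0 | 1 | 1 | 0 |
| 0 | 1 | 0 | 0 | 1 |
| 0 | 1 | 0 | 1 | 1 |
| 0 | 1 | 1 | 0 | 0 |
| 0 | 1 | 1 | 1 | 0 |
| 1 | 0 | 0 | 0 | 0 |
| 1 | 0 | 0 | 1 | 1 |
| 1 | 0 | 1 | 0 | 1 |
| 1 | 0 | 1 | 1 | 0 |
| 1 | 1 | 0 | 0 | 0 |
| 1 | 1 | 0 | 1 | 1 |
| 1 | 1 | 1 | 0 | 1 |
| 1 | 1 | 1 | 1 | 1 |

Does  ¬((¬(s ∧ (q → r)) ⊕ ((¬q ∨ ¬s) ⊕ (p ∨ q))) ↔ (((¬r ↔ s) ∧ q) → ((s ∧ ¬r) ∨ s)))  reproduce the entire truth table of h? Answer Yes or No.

No

Check the formula against h row by row:
  p=0, q=0, r=0, s=0: formula gives 1, h = 1 ✓
  p=0, q=0, r=0, s=1: formula gives 0, h = 0 ✓
  p=0, q=0, r=1, s=0: formula gives 1, h = 1 ✓
  p=0, q=0, r=1, s=1: formula gives 0, h = 0 ✓
  p=0, q=1, r=0, s=0: formula gives 0, but h = 1 ✗
Since they disagree at (0,1,0,0), the expression is not a correct formula for h.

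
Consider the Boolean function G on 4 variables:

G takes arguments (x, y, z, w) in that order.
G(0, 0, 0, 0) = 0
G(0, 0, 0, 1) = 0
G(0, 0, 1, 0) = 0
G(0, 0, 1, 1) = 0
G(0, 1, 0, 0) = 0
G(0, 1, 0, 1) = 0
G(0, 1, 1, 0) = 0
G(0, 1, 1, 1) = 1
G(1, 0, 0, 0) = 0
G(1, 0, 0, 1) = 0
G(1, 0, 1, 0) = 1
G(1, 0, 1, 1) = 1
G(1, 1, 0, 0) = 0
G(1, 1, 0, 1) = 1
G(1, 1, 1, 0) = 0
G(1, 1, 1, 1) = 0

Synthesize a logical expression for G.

Collect the rows where G=1 — (0,1,1,1), (1,0,1,0), (1,0,1,1), (1,1,0,1) — and write one minterm per row: ¬x·y·z·w, x·¬y·z·¬w, x·¬y·z·w, x·y·¬z·w. Their union (logical OR) reproduces the table exactly.

G(x, y, z, w) = (((((x' · y) · z) · w) + (((x · y') · z) · w')) + (((x · y') · z) · w)) + (((x · y) · z') · w)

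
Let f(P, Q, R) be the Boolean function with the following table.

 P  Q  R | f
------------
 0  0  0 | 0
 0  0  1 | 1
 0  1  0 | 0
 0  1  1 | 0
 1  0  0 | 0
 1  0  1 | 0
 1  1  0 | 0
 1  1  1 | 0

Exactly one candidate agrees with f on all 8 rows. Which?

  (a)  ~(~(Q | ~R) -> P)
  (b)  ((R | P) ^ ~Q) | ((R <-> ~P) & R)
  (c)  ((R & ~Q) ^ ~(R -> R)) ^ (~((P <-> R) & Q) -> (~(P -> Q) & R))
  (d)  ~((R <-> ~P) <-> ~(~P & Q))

(b): at (0,0,0) it gives 1, but f = 0 — eliminated.
(c): at (0,1,0) it gives 1, but f = 0 — eliminated.
(d): at (0,0,0) it gives 1, but f = 0 — eliminated.
Only (a) survives; checking it on all 8 rows confirms it matches f.

a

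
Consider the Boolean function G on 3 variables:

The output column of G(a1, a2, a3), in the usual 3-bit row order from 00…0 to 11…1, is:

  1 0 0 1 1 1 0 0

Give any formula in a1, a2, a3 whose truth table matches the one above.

The 1-rows are (0,0,0), (0,1,1), (1,0,0), (1,0,1). Each contributes one minterm — ¬a1·¬a2·¬a3; ¬a1·a2·a3; a1·¬a2·¬a3; a1·¬a2·a3 — and their disjunction is a sum-of-products form of G.

G(a1, a2, a3) = ((((NOT a1 AND NOT a2) AND NOT a3) OR ((NOT a1 AND a2) AND a3)) OR ((a1 AND NOT a2) AND NOT a3)) OR ((a1 AND NOT a2) AND a3)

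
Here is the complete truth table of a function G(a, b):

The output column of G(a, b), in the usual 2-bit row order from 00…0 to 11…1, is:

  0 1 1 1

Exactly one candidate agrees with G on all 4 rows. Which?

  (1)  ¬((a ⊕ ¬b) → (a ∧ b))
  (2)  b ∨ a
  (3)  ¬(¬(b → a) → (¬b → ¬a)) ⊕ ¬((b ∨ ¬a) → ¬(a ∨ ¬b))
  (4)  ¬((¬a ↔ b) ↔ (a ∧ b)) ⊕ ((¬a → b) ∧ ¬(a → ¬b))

2

(1) fails at (0,0): the formula yields 1, G is 0.
(3) fails at (0,0): the formula yields 1, G is 0.
(4) fails at (1,1): the formula yields 0, G is 1.
That leaves (2). Evaluating it on every row reproduces the table of G exactly.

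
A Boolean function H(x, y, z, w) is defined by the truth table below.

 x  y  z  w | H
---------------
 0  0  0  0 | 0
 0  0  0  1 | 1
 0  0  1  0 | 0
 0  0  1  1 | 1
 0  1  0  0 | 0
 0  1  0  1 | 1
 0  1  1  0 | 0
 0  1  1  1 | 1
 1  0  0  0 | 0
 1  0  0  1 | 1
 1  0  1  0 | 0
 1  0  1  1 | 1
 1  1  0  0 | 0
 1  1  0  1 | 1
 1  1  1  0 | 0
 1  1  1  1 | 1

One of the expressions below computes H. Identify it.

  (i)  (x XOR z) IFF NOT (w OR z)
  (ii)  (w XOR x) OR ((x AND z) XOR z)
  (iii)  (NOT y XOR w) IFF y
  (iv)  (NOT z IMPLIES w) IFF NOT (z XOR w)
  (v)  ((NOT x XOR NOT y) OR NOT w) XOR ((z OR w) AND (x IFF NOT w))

(i) fails at (0,0,1,1): the formula yields 0, H is 1.
(ii) fails at (0,0,1,0): the formula yields 1, H is 0.
(iv) fails at (0,0,0,1): the formula yields 0, H is 1.
(v) fails at (0,0,0,0): the formula yields 1, H is 0.
Only (iii) survives; checking it on all 16 rows confirms it matches H.

iii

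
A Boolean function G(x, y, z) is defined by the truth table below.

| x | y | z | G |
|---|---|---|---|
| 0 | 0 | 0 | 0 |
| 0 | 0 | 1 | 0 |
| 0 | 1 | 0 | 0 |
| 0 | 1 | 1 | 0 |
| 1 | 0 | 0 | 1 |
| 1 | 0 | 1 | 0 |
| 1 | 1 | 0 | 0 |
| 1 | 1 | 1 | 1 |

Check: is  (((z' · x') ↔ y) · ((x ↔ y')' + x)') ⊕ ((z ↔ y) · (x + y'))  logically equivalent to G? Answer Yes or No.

Test each input against both G and the formula:
  x=0, y=0, z=0: formula gives 1, but G = 0 ✗
Row (0,0,0) is a counterexample, so the formula is not equivalent to G.

No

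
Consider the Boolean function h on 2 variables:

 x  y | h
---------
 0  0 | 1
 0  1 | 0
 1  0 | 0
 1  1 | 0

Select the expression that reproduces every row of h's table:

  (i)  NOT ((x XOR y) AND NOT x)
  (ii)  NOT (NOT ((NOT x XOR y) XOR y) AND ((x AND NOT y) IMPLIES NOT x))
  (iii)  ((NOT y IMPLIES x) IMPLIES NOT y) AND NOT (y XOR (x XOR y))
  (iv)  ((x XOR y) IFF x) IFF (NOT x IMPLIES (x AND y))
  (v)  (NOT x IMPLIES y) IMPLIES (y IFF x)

(i) disagrees with h on (1,0) (formula → 1, table → 0); rule it out.
(ii) disagrees with h on (0,1) (formula → 1, table → 0); rule it out.
(iv) disagrees with h on (0,0) (formula → 0, table → 1); rule it out.
(v) disagrees with h on (1,1) (formula → 1, table → 0); rule it out.
Only (iii) survives; checking it on all 4 rows confirms it matches h.

iii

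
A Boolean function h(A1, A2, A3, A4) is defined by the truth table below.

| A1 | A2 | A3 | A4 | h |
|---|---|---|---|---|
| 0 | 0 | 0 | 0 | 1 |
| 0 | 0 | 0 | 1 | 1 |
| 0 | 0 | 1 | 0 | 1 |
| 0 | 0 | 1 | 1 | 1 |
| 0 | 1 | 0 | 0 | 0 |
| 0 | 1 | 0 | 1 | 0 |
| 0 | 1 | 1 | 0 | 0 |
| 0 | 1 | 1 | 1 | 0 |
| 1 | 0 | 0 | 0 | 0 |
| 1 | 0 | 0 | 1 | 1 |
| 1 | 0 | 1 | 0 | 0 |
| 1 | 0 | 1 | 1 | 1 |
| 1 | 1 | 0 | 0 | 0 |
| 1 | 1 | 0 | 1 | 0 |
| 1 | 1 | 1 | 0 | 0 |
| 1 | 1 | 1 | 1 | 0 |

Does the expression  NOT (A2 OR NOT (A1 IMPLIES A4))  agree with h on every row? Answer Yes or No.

Test each input against both h and the formula:
  A1=0, A2=0, A3=0, A4=0: formula gives 1, h = 1 ✓
  A1=0, A2=0, A3=0, A4=1: formula gives 1, h = 1 ✓
  A1=0, A2=0, A3=1, A4=0: formula gives 1, h = 1 ✓
  A1=0, A2=0, A3=1, A4=1: formula gives 1, h = 1 ✓
  …and likewise for the remaining 12 rows.
Every row agrees, so the formula is equivalent.

Yes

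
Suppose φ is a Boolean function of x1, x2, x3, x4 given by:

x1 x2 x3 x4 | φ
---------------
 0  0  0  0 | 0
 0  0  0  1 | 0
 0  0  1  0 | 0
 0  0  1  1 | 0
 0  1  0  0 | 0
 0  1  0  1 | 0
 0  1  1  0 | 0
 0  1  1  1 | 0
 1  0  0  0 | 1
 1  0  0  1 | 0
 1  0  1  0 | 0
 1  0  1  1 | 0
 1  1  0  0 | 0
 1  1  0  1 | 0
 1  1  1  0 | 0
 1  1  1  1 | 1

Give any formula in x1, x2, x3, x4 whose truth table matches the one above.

φ=1 on 2 inputs: (1,0,0,0), (1,1,1,1). Reading each as a conjunction of literals (x1·¬x2·¬x3·¬x4, x1·x2·x3·x4) and taking the OR gives the canonical DNF.

φ(x1, x2, x3, x4) = (((x1 AND NOT x2) AND NOT x3) AND NOT x4) OR (((x1 AND x2) AND x3) AND x4)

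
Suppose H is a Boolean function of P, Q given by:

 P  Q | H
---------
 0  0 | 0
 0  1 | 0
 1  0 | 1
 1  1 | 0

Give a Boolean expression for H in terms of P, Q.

1 only at (1,0): P AND NOT Q.

H(P, Q) = P AND NOT Q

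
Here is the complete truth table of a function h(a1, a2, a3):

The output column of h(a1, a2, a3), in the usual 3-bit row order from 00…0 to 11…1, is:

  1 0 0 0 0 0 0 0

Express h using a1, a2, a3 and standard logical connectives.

h(a1, a2, a3) = ((a1 + a2) + a3)'

The output is 1 only when every input is 0 — NOR of all inputs.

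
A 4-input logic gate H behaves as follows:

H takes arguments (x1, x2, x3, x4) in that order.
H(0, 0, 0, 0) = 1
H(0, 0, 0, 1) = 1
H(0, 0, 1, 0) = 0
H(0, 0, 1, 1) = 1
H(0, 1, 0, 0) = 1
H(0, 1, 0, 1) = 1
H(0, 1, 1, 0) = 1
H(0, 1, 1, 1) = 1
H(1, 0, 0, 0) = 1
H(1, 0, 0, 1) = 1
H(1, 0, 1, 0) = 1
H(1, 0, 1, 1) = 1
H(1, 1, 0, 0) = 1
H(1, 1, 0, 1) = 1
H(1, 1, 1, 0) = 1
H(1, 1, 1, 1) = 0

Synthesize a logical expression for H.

H is 0 on only 2 rows — (0,0,1,0), (1,1,1,1). Writing each as a minterm (¬x1·¬x2·x3·¬x4, x1·x2·x3·x4) and OR-ing them characterizes exactly where H=0, so H is the negation of that disjunction.

H(x1, x2, x3, x4) = ((((x1' · x2') · x3) · x4') + (((x1 · x2) · x3) · x4))'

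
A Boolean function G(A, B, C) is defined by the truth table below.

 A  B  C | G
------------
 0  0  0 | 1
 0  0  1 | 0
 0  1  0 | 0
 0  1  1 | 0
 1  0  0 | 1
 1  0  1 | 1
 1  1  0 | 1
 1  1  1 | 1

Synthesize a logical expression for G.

The 0-rows are (0,0,1), (0,1,0), (0,1,1). Take each as a conjunction (¬A·¬B·C, ¬A·B·¬C, ¬A·B·C), form their disjunction, and complement — that gives a formula that is 1 everywhere G is.

G(A, B, C) = NOT ((((NOT A AND NOT B) AND C) OR ((NOT A AND B) AND NOT C)) OR ((NOT A AND B) AND C))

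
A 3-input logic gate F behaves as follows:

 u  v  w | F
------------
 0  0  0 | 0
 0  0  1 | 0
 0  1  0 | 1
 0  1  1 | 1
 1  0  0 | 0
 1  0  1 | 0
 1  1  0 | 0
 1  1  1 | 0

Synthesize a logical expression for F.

Collect the rows where F=1 — (0,1,0), (0,1,1) — and write one minterm per row: ¬u·v·¬w, ¬u·v·w. Their union (logical OR) reproduces the table exactly.

F(u, v, w) = ((¬u ∧ v) ∧ ¬w) ∨ ((¬u ∧ v) ∧ w)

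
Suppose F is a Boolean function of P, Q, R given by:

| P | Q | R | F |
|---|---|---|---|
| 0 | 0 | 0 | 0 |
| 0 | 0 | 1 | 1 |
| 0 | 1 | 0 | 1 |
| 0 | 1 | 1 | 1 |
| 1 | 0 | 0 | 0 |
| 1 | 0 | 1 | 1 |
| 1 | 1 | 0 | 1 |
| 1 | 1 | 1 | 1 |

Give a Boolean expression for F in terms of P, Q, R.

There are just 2 zero rows: (0,0,0), (1,0,0). Their minterms are ¬P·¬Q·¬R, P·¬Q·¬R; the OR of those covers precisely the 0-outputs, and negating it yields F.

F(P, Q, R) = (((P' · Q') · R') + ((P · Q') · R'))'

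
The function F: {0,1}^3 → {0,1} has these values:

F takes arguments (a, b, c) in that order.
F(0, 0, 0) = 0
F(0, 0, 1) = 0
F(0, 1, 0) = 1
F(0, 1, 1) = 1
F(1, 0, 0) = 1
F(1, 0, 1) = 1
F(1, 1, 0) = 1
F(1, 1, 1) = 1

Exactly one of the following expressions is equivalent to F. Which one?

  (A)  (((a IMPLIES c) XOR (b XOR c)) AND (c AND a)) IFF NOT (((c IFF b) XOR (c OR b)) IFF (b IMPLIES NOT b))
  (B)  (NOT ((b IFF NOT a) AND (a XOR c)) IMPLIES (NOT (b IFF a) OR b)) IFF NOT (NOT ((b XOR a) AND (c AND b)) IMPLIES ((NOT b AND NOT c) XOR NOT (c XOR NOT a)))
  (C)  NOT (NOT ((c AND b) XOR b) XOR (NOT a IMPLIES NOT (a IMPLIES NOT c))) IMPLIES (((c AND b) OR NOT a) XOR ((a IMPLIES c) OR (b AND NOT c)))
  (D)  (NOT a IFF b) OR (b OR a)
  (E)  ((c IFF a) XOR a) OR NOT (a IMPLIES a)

(A) disagrees with F on (0,0,0) (formula → 1, table → 0); rule it out.
(B) disagrees with F on (0,0,0) (formula → 1, table → 0); rule it out.
(C) disagrees with F on (0,0,0) (formula → 1, table → 0); rule it out.
(E) disagrees with F on (0,0,0) (formula → 1, table → 0); rule it out.
(D) is the remaining candidate, and it agrees with F on all 8 inputs.

D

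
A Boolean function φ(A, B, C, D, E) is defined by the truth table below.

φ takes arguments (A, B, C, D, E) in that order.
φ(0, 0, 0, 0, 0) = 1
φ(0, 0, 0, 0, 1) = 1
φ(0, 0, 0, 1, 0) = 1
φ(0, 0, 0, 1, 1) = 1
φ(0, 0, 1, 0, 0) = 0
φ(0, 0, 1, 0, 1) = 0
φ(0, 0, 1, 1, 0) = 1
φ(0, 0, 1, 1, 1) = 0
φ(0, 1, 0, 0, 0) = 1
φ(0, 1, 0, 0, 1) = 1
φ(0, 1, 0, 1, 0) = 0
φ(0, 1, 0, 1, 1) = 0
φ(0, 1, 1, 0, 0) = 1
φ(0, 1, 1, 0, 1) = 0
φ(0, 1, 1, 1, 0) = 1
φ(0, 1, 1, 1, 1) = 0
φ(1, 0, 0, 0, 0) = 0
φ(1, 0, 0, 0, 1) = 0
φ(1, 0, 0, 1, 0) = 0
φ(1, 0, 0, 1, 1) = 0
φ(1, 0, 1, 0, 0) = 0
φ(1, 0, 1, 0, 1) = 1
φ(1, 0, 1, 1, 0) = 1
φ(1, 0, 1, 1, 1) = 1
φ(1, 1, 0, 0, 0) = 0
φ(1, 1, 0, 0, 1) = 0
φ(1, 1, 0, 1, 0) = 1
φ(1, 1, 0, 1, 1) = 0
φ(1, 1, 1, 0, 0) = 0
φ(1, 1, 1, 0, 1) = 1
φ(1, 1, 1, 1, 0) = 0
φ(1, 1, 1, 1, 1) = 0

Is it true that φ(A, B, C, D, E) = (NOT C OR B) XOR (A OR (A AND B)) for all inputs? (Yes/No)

Evaluate (NOT C OR B) XOR (A OR (A AND B)) on each row and compare to φ:
  A=0, B=0, C=0, D=0, E=0: formula gives 1, φ = 1 ✓
  A=0, B=0, C=0, D=0, E=1: formula gives 1, φ = 1 ✓
  A=0, B=0, C=0, D=1, E=0: formula gives 1, φ = 1 ✓
  A=0, B=0, C=0, D=1, E=1: formula gives 1, φ = 1 ✓
  …
  A=0, B=0, C=1, D=1, E=0: formula gives 0, but φ = 1 ✗
Since they disagree at (0,0,1,1,0), the expression is not a correct formula for φ.

No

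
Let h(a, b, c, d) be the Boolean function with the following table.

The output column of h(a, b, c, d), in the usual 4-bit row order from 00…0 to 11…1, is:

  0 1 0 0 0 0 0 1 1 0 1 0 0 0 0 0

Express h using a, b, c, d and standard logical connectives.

Collect the rows where h=1 — (0,0,0,1), (0,1,1,1), (1,0,0,0), (1,0,1,0) — and write one minterm per row: ¬a·¬b·¬c·d, ¬a·b·c·d, a·¬b·¬c·¬d, a·¬b·c·¬d. Their union (logical OR) reproduces the table exactly.

h(a, b, c, d) = (((((NOT a AND NOT b) AND NOT c) AND d) OR (((NOT a AND b) AND c) AND d)) OR (((a AND NOT b) AND NOT c) AND NOT d)) OR (((a AND NOT b) AND c) AND NOT d)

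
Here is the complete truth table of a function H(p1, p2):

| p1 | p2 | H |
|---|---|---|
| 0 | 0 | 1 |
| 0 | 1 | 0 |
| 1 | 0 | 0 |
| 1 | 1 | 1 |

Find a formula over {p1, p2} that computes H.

The output is 1 exactly when an even number of inputs are 1 — the complement of 2-way XOR.

H(p1, p2) = NOT (p1 XOR p2)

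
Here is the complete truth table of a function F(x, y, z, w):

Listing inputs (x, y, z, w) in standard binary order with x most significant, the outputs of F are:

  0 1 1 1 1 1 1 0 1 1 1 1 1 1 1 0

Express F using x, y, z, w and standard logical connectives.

F(x, y, z, w) = NOT (((((NOT x AND NOT y) AND NOT z) AND NOT w) OR (((NOT x AND y) AND z) AND w)) OR (((x AND y) AND z) AND w))

There are just 3 zero rows: (0,0,0,0), (0,1,1,1), (1,1,1,1). Their minterms are ¬x·¬y·¬z·¬w, ¬x·y·z·w, x·y·z·w; the OR of those covers precisely the 0-outputs, and negating it yields F.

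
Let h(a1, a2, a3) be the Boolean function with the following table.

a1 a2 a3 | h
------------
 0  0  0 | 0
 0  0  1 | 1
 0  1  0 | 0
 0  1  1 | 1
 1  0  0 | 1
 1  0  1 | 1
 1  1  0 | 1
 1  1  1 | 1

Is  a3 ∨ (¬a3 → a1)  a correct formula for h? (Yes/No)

Test each input against both h and the formula:
  a1=0, a2=0, a3=0: formula gives 0, h = 0 ✓
  a1=0, a2=0, a3=1: formula gives 1, h = 1 ✓
  a1=0, a2=1, a3=0: formula gives 0, h = 0 ✓
  a1=0, a2=1, a3=1: formula gives 1, h = 1 ✓
  a1=1, a2=0, a3=0: formula gives 1, h = 1 ✓
  … (the remaining 3 rows also agree.)
All 8 rows match — the expression computes h exactly.

Yes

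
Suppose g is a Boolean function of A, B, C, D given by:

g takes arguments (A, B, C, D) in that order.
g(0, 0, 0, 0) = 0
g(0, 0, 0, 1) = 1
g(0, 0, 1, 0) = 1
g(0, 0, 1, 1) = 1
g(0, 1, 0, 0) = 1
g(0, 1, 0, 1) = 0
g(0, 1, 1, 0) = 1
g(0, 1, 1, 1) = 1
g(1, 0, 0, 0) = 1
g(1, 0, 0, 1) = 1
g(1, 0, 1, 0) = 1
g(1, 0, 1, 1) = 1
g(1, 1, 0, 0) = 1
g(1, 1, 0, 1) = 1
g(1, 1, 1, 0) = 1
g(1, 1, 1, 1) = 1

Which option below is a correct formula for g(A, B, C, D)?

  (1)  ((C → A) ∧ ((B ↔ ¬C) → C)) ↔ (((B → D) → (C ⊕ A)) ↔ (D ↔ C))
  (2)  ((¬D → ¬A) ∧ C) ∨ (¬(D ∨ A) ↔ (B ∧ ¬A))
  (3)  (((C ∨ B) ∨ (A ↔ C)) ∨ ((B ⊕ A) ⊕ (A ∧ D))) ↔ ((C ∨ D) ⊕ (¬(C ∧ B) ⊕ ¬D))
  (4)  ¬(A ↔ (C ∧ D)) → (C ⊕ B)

(1): at (0,0,1,1) it gives 0, but g = 1 — eliminated.
(3): at (0,0,0,1) it gives 0, but g = 1 — eliminated.
(4): at (0,0,0,0) it gives 1, but g = 0 — eliminated.
That leaves (2). Evaluating it on every row reproduces the table of g exactly.

2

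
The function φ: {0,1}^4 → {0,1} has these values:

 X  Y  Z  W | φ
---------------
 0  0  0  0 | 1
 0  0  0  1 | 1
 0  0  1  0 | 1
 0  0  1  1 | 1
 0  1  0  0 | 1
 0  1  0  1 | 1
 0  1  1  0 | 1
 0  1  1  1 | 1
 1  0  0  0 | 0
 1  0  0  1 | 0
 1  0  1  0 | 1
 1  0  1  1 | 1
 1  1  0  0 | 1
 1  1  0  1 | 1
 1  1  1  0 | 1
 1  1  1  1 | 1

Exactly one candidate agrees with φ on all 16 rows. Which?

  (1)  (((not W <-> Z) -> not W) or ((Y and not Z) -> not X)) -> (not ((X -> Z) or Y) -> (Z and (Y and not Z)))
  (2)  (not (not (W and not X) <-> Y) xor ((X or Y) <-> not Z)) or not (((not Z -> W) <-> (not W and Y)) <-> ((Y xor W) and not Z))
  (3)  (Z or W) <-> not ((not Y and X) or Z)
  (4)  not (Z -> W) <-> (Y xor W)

(2): at (0,0,1,0) it gives 0, but φ = 1 — eliminated.
(3): at (0,0,0,0) it gives 0, but φ = 1 — eliminated.
(4): at (0,0,0,1) it gives 0, but φ = 1 — eliminated.
(1) is the remaining candidate, and it agrees with φ on all 16 inputs.

1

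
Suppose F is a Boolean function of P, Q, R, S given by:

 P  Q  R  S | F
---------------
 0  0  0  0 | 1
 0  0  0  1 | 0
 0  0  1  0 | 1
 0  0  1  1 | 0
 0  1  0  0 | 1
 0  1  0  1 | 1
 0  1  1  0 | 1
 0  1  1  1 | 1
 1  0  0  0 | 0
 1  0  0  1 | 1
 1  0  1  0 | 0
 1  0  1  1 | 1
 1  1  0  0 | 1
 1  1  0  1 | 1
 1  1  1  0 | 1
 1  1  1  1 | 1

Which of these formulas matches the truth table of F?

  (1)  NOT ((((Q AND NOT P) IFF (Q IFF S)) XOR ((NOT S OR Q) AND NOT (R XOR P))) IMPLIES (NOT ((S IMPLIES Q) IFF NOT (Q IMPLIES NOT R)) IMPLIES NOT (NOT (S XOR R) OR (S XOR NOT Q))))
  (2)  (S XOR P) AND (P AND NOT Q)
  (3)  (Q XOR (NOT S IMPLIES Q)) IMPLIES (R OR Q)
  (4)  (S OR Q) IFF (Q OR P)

(1) disagrees with F on (0,0,1,0) (formula → 0, table → 1); rule it out.
(2) disagrees with F on (0,0,0,0) (formula → 0, table → 1); rule it out.
(3) disagrees with F on (0,0,1,1) (formula → 1, table → 0); rule it out.
That leaves (4). Evaluating it on every row reproduces the table of F exactly.

4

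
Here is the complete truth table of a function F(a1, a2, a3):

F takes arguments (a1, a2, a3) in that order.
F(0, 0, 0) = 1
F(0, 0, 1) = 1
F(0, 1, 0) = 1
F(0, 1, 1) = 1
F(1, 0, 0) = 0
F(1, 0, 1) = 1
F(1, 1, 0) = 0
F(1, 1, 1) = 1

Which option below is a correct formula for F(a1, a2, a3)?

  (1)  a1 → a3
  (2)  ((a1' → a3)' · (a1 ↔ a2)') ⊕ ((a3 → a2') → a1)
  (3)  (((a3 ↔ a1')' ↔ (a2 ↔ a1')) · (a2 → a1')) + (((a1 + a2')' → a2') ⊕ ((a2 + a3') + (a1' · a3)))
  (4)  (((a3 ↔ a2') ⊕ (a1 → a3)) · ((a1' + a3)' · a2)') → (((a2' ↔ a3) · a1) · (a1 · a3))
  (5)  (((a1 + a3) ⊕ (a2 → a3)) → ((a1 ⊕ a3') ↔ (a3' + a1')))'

1

(2): at (0,0,0) it gives 0, but F = 1 — eliminated.
(3): at (0,0,0) it gives 0, but F = 1 — eliminated.
(4): at (0,0,0) it gives 0, but F = 1 — eliminated.
(5): at (0,0,0) it gives 0, but F = 1 — eliminated.
That leaves (1). Evaluating it on every row reproduces the table of F exactly.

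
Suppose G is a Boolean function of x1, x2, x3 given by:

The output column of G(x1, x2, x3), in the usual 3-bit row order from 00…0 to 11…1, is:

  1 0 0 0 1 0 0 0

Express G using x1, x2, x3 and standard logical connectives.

The 1-rows are (0,0,0), (1,0,0). Each contributes one minterm — ¬x1·¬x2·¬x3; x1·¬x2·¬x3 — and their disjunction is a sum-of-products form of G.

G(x1, x2, x3) = ((not x1 and not x2) and not x3) or ((x1 and not x2) and not x3)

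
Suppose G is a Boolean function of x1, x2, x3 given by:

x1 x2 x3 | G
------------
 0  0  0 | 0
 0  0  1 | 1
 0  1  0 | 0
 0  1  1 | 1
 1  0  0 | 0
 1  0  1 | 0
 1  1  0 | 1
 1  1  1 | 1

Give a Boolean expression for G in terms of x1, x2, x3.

G(x1, x2, x3) = ((((NOT x1 AND NOT x2) AND x3) OR ((NOT x1 AND x2) AND x3)) OR ((x1 AND x2) AND NOT x3)) OR ((x1 AND x2) AND x3)

Collect the rows where G=1 — (0,0,1), (0,1,1), (1,1,0), (1,1,1) — and write one minterm per row: ¬x1·¬x2·x3, ¬x1·x2·x3, x1·x2·¬x3, x1·x2·x3. Their union (logical OR) reproduces the table exactly.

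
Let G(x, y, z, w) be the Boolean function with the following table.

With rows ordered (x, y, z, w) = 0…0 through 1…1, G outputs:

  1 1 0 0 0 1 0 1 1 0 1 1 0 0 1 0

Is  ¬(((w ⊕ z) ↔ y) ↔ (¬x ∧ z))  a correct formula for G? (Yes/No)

Evaluate ¬(((w ⊕ z) ↔ y) ↔ (¬x ∧ z)) on each row and compare to G:
  x=0, y=0, z=0, w=0: formula gives 1, G = 1 ✓
  x=0, y=0, z=0, w=1: formula gives 0, but G = 1 ✗
A single disagreement suffices: at (0,0,0,1) they differ, so the formula does not compute G.

No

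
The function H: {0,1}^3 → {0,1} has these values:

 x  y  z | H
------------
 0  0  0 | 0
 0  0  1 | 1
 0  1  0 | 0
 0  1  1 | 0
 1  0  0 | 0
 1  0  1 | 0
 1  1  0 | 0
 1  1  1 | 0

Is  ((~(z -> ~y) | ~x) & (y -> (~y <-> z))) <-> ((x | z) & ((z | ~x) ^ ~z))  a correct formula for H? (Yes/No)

Yes

Check the formula against H row by row:
  x=0, y=0, z=0: formula gives 0, H = 0 ✓
  x=0, y=0, z=1: formula gives 1, H = 1 ✓
  x=0, y=1, z=0: formula gives 0, H = 0 ✓
  x=0, y=1, z=1: formula gives 0, H = 0 ✓
  x=1, y=0, z=0: formula gives 0, H = 0 ✓
  … (the remaining 3 rows also agree.)
Every row agrees, so the formula is equivalent.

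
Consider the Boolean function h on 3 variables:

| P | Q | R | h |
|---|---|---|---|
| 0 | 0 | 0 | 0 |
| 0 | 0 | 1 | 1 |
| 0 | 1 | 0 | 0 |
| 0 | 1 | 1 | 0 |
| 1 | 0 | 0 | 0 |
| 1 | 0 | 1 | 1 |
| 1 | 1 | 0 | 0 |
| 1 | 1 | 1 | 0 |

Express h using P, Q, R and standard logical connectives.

The 1-rows are (0,0,1), (1,0,1). Each contributes one minterm — ¬P·¬Q·R; P·¬Q·R — and their disjunction is a sum-of-products form of h.

h(P, Q, R) = ((not P and not Q) and R) or ((P and not Q) and R)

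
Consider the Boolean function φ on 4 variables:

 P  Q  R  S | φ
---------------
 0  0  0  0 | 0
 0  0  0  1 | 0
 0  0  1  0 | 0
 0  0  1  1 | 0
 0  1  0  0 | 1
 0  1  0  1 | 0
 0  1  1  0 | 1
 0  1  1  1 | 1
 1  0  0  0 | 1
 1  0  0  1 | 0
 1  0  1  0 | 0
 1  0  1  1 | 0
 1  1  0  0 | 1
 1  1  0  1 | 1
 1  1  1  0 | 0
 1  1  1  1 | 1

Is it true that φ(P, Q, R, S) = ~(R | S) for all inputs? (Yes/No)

Evaluate ~(R | S) on each row and compare to φ:
  P=0, Q=0, R=0, S=0: formula gives 1, but φ = 0 ✗
Row (0,0,0,0) is a counterexample, so the formula is not equivalent to φ.

No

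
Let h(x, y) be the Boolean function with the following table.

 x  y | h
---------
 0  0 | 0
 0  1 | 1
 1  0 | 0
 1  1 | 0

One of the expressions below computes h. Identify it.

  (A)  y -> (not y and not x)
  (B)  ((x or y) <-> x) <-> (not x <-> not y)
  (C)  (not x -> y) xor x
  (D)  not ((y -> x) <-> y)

(A) disagrees with h on (0,0) (formula → 1, table → 0); rule it out.
(B) disagrees with h on (0,0) (formula → 1, table → 0); rule it out.
(D) disagrees with h on (0,0) (formula → 1, table → 0); rule it out.
That leaves (C). Evaluating it on every row reproduces the table of h exactly.

C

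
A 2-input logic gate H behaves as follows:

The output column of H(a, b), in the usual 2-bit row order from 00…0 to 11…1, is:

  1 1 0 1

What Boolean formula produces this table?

This is a → b (false only at 1,0).

H(a, b) = a -> b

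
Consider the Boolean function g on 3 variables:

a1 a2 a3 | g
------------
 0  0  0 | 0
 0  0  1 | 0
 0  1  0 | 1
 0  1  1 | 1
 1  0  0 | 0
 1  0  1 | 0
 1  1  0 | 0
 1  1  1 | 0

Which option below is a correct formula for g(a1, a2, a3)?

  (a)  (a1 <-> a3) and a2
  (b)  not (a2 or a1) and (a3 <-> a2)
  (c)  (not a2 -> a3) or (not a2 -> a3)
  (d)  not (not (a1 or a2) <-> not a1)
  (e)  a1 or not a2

(a) fails at (0,1,1): the formula yields 0, g is 1.
(b) fails at (0,0,0): the formula yields 1, g is 0.
(c) fails at (0,0,1): the formula yields 1, g is 0.
(e) fails at (0,0,0): the formula yields 1, g is 0.
Only (d) survives; checking it on all 8 rows confirms it matches g.

d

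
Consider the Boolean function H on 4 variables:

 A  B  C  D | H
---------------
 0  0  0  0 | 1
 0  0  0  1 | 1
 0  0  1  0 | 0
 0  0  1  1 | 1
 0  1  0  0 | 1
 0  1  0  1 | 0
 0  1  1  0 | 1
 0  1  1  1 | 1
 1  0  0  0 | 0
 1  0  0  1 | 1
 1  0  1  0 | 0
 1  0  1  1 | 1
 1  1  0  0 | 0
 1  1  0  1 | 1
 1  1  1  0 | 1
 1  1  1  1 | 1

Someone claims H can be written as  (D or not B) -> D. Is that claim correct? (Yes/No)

Check the formula against H row by row:
  A=0, B=0, C=0, D=0: formula gives 0, but H = 1 ✗
A single disagreement suffices: at (0,0,0,0) they differ, so the formula does not compute H.

No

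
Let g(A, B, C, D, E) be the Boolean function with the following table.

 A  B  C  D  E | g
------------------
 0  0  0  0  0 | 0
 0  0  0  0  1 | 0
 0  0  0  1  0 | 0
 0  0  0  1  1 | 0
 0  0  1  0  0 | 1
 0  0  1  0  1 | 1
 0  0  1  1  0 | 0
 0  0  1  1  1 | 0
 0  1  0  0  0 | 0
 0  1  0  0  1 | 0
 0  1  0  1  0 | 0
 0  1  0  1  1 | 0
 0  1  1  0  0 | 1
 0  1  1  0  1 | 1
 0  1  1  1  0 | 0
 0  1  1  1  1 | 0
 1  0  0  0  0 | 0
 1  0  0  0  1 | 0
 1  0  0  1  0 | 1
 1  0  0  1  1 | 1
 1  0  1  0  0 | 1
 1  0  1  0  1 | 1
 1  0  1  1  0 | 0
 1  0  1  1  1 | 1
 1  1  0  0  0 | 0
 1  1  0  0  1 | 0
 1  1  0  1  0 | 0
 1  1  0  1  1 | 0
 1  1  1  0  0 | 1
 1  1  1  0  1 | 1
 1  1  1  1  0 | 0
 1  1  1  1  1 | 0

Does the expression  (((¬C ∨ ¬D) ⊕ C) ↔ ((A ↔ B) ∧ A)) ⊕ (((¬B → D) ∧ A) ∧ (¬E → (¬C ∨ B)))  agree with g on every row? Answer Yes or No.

Yes

Evaluate (((¬C ∨ ¬D) ⊕ C) ↔ ((A ↔ B) ∧ A)) ⊕ (((¬B → D) ∧ A) ∧ (¬E → (¬C ∨ B))) on each row and compare to g:
  A=0, B=0, C=0, D=0, E=0: formula gives 0, g = 0 ✓
  A=0, B=0, C=0, D=0, E=1: formula gives 0, g = 0 ✓
  A=0, B=0, C=0, D=1, E=0: formula gives 0, g = 0 ✓
  A=0, B=0, C=0, D=1, E=1: formula gives 0, g = 0 ✓
  … (the remaining 28 rows also agree.)
All 32 rows match — the expression computes g exactly.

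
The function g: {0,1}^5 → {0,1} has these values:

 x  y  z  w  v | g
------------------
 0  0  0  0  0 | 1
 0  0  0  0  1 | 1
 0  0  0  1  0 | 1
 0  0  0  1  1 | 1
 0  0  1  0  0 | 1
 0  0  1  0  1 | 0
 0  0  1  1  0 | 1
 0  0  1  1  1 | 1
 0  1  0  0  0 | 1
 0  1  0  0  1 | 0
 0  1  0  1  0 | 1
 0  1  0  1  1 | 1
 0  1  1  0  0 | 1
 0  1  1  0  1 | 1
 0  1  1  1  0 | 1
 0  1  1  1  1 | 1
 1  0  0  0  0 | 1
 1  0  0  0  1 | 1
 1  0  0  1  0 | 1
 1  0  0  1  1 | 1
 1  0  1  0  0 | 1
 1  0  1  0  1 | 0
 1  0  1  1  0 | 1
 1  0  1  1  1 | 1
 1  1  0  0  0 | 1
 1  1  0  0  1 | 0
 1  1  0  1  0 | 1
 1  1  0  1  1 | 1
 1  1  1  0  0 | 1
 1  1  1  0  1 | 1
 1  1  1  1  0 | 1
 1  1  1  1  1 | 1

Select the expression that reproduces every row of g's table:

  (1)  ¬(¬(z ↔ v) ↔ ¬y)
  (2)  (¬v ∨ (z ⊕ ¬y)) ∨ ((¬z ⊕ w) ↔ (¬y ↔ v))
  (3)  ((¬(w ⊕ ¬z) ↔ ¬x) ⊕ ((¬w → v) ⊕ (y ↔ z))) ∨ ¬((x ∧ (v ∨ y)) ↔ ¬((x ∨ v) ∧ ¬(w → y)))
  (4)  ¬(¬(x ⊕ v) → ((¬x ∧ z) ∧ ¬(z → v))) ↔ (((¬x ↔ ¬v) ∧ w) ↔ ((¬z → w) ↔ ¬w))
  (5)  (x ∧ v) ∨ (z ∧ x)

2

(1) disagrees with g on (0,0,0,0,1) (formula → 0, table → 1); rule it out.
(3) disagrees with g on (0,0,1,0,1) (formula → 1, table → 0); rule it out.
(4) disagrees with g on (0,0,0,0,1) (formula → 0, table → 1); rule it out.
(5) disagrees with g on (0,0,0,0,0) (formula → 0, table → 1); rule it out.
Only (2) survives; checking it on all 32 rows confirms it matches g.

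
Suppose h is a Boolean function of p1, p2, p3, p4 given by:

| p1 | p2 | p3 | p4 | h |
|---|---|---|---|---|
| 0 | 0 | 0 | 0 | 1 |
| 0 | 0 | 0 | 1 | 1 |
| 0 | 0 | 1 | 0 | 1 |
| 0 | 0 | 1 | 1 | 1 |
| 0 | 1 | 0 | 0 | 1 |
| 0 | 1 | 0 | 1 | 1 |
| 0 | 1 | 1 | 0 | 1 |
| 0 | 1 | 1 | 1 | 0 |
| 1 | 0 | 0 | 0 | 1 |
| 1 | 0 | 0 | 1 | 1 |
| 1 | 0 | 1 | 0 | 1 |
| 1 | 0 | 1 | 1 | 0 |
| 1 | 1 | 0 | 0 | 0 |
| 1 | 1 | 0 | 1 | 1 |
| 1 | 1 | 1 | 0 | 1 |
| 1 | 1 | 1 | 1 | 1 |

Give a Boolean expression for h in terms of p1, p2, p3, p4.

h(p1, p2, p3, p4) = NOT (((((NOT p1 AND p2) AND p3) AND p4) OR (((p1 AND NOT p2) AND p3) AND p4)) OR (((p1 AND p2) AND NOT p3) AND NOT p4))

h is 0 on only 3 rows — (0,1,1,1), (1,0,1,1), (1,1,0,0). Writing each as a minterm (¬p1·p2·p3·p4, p1·¬p2·p3·p4, p1·p2·¬p3·¬p4) and OR-ing them characterizes exactly where h=0, so h is the negation of that disjunction.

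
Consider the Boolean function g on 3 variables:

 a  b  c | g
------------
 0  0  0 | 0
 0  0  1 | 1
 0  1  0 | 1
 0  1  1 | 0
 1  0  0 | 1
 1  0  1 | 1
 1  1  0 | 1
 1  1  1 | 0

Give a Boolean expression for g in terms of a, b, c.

g is 0 on only 3 rows — (0,0,0), (0,1,1), (1,1,1). Writing each as a minterm (¬a·¬b·¬c, ¬a·b·c, a·b·c) and OR-ing them characterizes exactly where g=0, so g is the negation of that disjunction.

g(a, b, c) = ¬((((¬a ∧ ¬b) ∧ ¬c) ∨ ((¬a ∧ b) ∧ c)) ∨ ((a ∧ b) ∧ c))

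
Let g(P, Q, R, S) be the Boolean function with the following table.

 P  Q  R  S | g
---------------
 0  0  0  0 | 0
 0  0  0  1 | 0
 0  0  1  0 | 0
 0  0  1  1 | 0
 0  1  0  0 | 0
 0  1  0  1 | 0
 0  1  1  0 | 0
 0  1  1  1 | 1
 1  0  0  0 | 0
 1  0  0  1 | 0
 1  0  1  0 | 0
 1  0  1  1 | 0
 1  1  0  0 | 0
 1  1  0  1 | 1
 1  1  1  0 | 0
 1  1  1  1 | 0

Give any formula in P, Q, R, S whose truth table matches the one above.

g(P, Q, R, S) = (((not P and Q) and R) and S) or (((P and Q) and not R) and S)

Collect the rows where g=1 — (0,1,1,1), (1,1,0,1) — and write one minterm per row: ¬P·Q·R·S, P·Q·¬R·S. Their union (logical OR) reproduces the table exactly.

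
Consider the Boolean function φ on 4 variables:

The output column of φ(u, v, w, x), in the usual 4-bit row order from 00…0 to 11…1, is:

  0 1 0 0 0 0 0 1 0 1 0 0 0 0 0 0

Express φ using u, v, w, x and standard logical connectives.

φ=1 on 3 inputs: (0,0,0,1), (0,1,1,1), (1,0,0,1). Reading each as a conjunction of literals (¬u·¬v·¬w·x, ¬u·v·w·x, u·¬v·¬w·x) and taking the OR gives the canonical DNF.

φ(u, v, w, x) = ((((u' · v') · w') · x) + (((u' · v) · w) · x)) + (((u · v') · w') · x)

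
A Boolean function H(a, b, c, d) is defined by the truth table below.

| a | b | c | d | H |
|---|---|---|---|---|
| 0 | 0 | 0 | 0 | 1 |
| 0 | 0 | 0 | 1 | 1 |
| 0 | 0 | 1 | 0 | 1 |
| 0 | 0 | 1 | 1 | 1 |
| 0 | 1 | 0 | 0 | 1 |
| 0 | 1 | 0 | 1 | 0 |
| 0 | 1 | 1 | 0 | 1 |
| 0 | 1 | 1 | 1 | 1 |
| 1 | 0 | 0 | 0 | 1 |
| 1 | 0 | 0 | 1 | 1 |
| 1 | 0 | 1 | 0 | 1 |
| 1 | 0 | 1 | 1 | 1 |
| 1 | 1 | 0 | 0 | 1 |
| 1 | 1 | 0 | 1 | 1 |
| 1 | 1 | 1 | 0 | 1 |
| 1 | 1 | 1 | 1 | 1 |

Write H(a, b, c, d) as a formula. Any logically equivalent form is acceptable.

H(a, b, c, d) = ~(((~a & b) & ~c) & d)

H is 0 on exactly one input, (0,1,0,1), whose minterm is ¬a·b·¬c·d. So H is the negation of that single conjunction.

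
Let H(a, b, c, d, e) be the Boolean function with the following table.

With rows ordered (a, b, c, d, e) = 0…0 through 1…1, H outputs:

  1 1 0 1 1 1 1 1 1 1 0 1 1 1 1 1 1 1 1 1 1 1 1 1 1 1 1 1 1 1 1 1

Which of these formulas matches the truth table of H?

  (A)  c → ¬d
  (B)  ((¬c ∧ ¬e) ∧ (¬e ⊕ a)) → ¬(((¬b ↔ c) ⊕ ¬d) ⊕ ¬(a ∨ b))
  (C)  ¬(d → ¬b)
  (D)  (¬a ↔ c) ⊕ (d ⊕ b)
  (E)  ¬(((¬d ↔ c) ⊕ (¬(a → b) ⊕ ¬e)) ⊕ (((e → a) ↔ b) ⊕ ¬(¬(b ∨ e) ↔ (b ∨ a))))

B

(A): at (0,0,0,1,0) it gives 1, but H = 0 — eliminated.
(C): at (0,0,0,0,0) it gives 0, but H = 1 — eliminated.
(D): at (0,0,0,0,0) it gives 0, but H = 1 — eliminated.
(E): at (0,0,0,0,1) it gives 0, but H = 1 — eliminated.
Only (B) survives; checking it on all 32 rows confirms it matches H.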